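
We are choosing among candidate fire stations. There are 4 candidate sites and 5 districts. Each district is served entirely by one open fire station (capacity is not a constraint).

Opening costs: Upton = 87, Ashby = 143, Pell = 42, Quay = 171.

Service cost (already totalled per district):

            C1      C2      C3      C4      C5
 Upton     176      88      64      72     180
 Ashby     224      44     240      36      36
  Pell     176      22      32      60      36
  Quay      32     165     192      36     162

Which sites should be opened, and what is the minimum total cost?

For any fixed open set, each district goes to its cheapest open site; total = fixed + service.
{Pell}: C1→Pell 176, C2→Pell 22, C3→Pell 32, C4→Pell 60, C5→Pell 36. Service 326; fixed 42; total 368.
{Pell, Quay}: C1→Quay 32, C2→Pell 22, C3→Pell 32, C4→Quay 36, C5→Pell 36. Service 158; fixed 213; total 371.
{Upton, Pell}: C1→Upton 176, C2→Pell 22, C3→Pell 32, C4→Pell 60, C5→Pell 36. Service 326; fixed 129; total 455.
{Upton, Ashby, Pell, Quay}: service 158 + fixed 443 = 601
No other subset beats 368.

Open Pell only; minimum total cost 368.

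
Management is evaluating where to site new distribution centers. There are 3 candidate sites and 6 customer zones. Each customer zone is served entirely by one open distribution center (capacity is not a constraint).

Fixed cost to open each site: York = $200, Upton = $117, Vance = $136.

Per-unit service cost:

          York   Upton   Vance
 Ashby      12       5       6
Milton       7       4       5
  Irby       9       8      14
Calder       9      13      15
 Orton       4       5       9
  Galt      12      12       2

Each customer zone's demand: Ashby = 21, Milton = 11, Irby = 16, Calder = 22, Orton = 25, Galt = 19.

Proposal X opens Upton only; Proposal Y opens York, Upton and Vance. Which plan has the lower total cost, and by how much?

Proposal X: {Upton}: Ashby→Upton 5·21=105, Milton→Upton 4·11=44, Irby→Upton 8·16=128, Calder→Upton 13·22=286, Orton→Upton 5·25=125, Galt→Upton 12·19=228. Service 916; fixed 117; total 1033.
Proposal Y: {York, Upton, Vance}: Ashby→Upton 5·21=105, Milton→Upton 4·11=44, Irby→Upton 8·16=128, Calder→York 9·22=198, Orton→York 4·25=100, Galt→Vance 2·19=38. Service 613; fixed 453; total 1066.
Difference: |1033 − 1066| = 33.

Proposal X is cheaper by 33.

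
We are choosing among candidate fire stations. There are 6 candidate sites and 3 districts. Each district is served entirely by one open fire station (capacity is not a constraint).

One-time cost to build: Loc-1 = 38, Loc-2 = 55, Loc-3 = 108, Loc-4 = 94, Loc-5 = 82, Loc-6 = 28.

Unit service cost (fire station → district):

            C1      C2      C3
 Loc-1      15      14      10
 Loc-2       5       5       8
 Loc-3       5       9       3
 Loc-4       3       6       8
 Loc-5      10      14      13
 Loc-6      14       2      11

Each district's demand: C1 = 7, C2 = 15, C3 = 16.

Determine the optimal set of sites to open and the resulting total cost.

For any fixed open set, each district goes to its cheapest open site; total = fixed + service.
{Loc-3, Loc-6}: C1→Loc-3 5·7=35, C2→Loc-6 2·15=30, C3→Loc-3 3·16=48. Service 113; fixed 136; total 249.
{Loc-2, Loc-6}: C1→Loc-2 5·7=35, C2→Loc-6 2·15=30, C3→Loc-2 8·16=128. Service 193; fixed 83; total 276.
{Loc-1, Loc-3, Loc-6}: service 113 + fixed 174 = 287
{Loc-1, Loc-2, Loc-3, Loc-4, Loc-5, Loc-6}: C1→Loc-4 3·7=21, C2→Loc-6 2·15=30, C3→Loc-3 3·16=48. Service 99; fixed 405; total 504.
No other subset beats 249.

Open Loc-3 and Loc-6; minimum total cost 249.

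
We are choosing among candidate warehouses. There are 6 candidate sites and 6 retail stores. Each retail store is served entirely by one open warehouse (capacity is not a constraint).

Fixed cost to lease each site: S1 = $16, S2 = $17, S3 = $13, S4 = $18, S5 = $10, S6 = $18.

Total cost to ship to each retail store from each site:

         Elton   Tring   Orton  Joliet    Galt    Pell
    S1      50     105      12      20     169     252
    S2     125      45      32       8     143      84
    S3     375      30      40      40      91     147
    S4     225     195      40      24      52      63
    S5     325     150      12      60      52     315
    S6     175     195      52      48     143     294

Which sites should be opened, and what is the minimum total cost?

Open S1, S3 and S4; minimum total cost 274.

For any fixed open set, each retail store goes to its cheapest open site; total = fixed + service.
{S1, S3, S4}: Elton→S1 50, Tring→S3 30, Orton→S1 12, Joliet→S1 20, Galt→S4 52, Pell→S4 63. Service 227; fixed 47; total 274.
{S1, S2, S3, S4}: Elton→S1 50, Tring→S3 30, Orton→S1 12, Joliet→S2 8, Galt→S4 52, Pell→S4 63. Service 215; fixed 64; total 279.
{S1, S2, S4}: service 230 + fixed 51 = 281
{S1, S2, S3, S4, S5, S6}: Elton→S1 50, Tring→S3 30, Orton→S1 12, Joliet→S2 8, Galt→S4 52, Pell→S4 63. Service 215; fixed 92; total 307.
No other subset beats 274.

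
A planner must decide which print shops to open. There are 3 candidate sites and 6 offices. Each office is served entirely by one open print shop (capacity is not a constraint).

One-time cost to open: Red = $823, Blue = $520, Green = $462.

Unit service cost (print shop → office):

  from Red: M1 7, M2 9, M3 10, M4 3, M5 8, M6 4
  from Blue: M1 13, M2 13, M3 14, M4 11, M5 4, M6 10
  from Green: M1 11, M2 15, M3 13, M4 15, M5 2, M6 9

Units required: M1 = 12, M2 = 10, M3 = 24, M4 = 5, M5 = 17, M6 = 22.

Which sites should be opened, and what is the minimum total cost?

For any fixed open set, each office goes to its cheapest open site; total = fixed + service.
{Green}: M1→Green 11·12=132, M2→Green 15·10=150, M3→Green 13·24=312, M4→Green 15·5=75, M5→Green 2·17=34, M6→Green 9·22=198. Service 901; fixed 462; total 1363.
{Red}: service 653 + fixed 823 = 1476
{Blue}: M1→Blue 13·12=156, M2→Blue 13·10=130, M3→Blue 14·24=336, M4→Blue 11·5=55, M5→Blue 4·17=68, M6→Blue 10·22=220. Service 965; fixed 520; total 1485.
{Red, Blue, Green}: service 551 + fixed 1805 = 2356
(All 7 nonempty subsets were checked; Green only is lowest.)

Open Green only; minimum total cost 1363.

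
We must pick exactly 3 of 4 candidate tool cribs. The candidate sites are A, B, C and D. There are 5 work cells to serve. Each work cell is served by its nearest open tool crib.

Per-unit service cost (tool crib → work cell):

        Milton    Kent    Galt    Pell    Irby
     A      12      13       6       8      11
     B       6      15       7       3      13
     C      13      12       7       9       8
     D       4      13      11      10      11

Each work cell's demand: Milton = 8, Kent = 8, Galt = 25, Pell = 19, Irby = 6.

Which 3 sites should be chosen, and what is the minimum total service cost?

With exactly 3 open, each work cell uses its cheapest among the chosen.
{A, B, C}: Milton→B 6·8=48, Kent→C 12·8=96, Galt→A 6·25=150, Pell→B 3·19=57, Irby→C 8·6=48. Service cost 399.
{B, C, D}: service cost 408
{A, B, D}: service cost 409
Among all 4 size-3 choices, {A, B, C} is lowest.

Choose A, B and C; total service cost 399.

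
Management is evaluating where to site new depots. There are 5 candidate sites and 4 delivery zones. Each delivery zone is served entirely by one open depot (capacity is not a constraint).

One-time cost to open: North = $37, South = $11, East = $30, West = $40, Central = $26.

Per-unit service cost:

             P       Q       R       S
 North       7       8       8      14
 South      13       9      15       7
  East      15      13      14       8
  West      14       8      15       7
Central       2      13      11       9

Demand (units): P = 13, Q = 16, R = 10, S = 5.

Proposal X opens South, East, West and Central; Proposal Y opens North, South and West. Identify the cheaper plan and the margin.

Proposal X: {South, East, West, Central}: P→Central 2·13=26, Q→West 8·16=128, R→Central 11·10=110, S→South 7·5=35. Service 299; fixed 107; total 406.
Proposal Y: {North, South, West}: P→North 7·13=91, Q→North 8·16=128, R→North 8·10=80, S→South 7·5=35. Service 334; fixed 88; total 422.
Difference: |406 − 422| = 16.

Proposal X is cheaper by 16.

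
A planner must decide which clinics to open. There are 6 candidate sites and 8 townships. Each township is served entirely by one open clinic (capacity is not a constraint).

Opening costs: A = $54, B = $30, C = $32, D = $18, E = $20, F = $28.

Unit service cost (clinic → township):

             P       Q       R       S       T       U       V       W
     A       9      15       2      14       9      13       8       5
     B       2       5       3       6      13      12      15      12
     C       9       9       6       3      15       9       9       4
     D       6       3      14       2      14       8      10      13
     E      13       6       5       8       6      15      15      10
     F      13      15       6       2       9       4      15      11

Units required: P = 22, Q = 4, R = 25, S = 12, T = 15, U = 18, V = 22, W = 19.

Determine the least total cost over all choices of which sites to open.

Minimum total cost: 703

For any fixed open set, each township goes to its cheapest open site; total = fixed + service.
{A, B, E, F}: P→B 2·22=44, Q→B 5·4=20, R→A 2·25=50, S→F 2·12=24, T→E 6·15=90, U→F 4·18=72, V→A 8·22=176, W→A 5·19=95. Service 571; fixed 132; total 703.
{B, C, E, F}: P→B 2·22=44, Q→B 5·4=20, R→B 3·25=75, S→F 2·12=24, T→E 6·15=90, U→F 4·18=72, V→C 9·22=198, W→C 4·19=76. Service 599; fixed 110; total 709.
{A, B, D, E, F}: service 563 + fixed 150 = 713
{A, B, C, D, E, F}: P→B 2·22=44, Q→D 3·4=12, R→A 2·25=50, S→D 2·12=24, T→E 6·15=90, U→F 4·18=72, V→A 8·22=176, W→C 4·19=76. Service 544; fixed 182; total 726.
No other subset beats 703.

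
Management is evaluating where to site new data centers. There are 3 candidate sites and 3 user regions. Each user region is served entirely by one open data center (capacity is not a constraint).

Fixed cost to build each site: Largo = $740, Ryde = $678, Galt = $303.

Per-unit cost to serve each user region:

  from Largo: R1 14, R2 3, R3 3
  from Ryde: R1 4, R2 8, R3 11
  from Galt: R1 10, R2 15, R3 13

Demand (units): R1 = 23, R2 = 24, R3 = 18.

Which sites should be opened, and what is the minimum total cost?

For any fixed open set, each user region goes to its cheapest open site; total = fixed + service.
{Galt}: R1→Galt 10·23=230, R2→Galt 15·24=360, R3→Galt 13·18=234. Service 824; fixed 303; total 1127.
{Ryde}: service 482 + fixed 678 = 1160
{Largo}: service 448 + fixed 740 = 1188
{Largo, Ryde, Galt}: R1→Ryde 4·23=92, R2→Largo 3·24=72, R3→Largo 3·18=54. Service 218; fixed 1721; total 1939.
No other subset beats 1127.

Open Galt only; minimum total cost 1127.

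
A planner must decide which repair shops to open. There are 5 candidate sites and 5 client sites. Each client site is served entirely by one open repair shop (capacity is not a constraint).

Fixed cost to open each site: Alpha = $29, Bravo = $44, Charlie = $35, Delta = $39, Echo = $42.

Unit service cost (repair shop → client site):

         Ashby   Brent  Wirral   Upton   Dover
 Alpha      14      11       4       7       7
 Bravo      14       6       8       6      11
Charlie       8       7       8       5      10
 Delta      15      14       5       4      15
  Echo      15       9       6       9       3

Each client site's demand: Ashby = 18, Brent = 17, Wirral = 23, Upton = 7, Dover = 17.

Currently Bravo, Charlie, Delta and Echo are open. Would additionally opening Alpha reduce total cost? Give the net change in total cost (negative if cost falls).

No — net change +6 (cost rises by 6).

Current service cost with {Bravo, Charlie, Delta, Echo}: 440.
Adding Alpha: each client site re-picks its cheapest; new service cost 417, saving 23.
Extra fixed cost: 29. Net change = 29 − 23 = 6.
(Totals: 600 → 606.)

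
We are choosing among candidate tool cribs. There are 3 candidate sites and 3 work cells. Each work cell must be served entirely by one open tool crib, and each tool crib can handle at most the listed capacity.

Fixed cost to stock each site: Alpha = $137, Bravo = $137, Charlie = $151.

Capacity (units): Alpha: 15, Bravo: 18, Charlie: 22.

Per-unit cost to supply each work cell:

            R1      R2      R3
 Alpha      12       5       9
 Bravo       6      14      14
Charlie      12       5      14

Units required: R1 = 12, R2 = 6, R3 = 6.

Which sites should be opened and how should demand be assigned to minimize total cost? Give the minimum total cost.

Minimum total cost: 430

Open {Alpha, Bravo}: R1→Bravo 6·12=72, R2→Alpha 5·6=30, R3→Alpha 9·6=54.
Loads: Alpha carries 12/15, Bravo carries 12/18. Service 156; fixed 274; total 430.
Next best feasible plan costs 460.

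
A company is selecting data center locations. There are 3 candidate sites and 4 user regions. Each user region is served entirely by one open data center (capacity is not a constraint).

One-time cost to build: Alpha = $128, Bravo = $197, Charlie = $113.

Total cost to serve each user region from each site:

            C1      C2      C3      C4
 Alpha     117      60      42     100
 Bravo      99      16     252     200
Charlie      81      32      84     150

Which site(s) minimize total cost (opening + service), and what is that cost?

Open Alpha only; minimum total cost 447.

For any fixed open set, each user region goes to its cheapest open site; total = fixed + service.
{Alpha}: C1→Alpha 117, C2→Alpha 60, C3→Alpha 42, C4→Alpha 100. Service 319; fixed 128; total 447.
{Charlie}: service 347 + fixed 113 = 460
{Alpha, Charlie}: service 255 + fixed 241 = 496
{Alpha, Bravo, Charlie}: service 239 + fixed 438 = 677
(All 7 nonempty subsets were checked; Alpha only is lowest.)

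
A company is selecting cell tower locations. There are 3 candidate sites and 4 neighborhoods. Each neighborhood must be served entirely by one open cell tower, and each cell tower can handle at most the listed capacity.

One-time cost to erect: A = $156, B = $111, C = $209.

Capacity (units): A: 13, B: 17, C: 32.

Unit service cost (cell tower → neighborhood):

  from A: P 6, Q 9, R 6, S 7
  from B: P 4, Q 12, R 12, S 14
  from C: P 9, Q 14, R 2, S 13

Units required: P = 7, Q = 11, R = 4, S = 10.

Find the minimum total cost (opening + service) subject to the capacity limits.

Open {C}: P→C 9·7=63, Q→C 14·11=154, R→C 2·4=8, S→C 13·10=130.
Loads: C carries 32/32. Service 355; fixed 209; total 564.
Next best feasible plan costs 640.

Minimum total cost: 564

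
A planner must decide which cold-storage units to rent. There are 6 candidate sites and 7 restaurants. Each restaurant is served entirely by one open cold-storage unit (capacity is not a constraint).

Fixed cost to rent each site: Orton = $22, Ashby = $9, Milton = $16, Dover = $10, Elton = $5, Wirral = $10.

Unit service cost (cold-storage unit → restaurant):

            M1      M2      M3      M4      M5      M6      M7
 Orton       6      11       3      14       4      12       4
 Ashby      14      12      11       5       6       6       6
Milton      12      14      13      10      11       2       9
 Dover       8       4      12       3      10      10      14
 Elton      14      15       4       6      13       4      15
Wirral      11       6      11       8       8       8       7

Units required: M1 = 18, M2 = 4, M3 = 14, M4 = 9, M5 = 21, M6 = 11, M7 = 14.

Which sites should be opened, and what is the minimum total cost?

For any fixed open set, each restaurant goes to its cheapest open site; total = fixed + service.
{Orton, Milton, Dover}: M1→Orton 6·18=108, M2→Dover 4·4=16, M3→Orton 3·14=42, M4→Dover 3·9=27, M5→Orton 4·21=84, M6→Milton 2·11=22, M7→Orton 4·14=56. Service 355; fixed 48; total 403.
{Orton, Milton, Dover, Elton}: M1→Orton 6·18=108, M2→Dover 4·4=16, M3→Orton 3·14=42, M4→Dover 3·9=27, M5→Orton 4·21=84, M6→Milton 2·11=22, M7→Orton 4·14=56. Service 355; fixed 53; total 408.
{Orton, Ashby, Milton, Dover}: M1→Orton 6·18=108, M2→Dover 4·4=16, M3→Orton 3·14=42, M4→Dover 3·9=27, M5→Orton 4·21=84, M6→Milton 2·11=22, M7→Orton 4·14=56. Service 355; fixed 57; total 412.
{Orton, Ashby, Milton, Dover, Elton, Wirral}: service 355 + fixed 72 = 427
No other subset beats 403.

Open Orton, Milton and Dover; minimum total cost 403.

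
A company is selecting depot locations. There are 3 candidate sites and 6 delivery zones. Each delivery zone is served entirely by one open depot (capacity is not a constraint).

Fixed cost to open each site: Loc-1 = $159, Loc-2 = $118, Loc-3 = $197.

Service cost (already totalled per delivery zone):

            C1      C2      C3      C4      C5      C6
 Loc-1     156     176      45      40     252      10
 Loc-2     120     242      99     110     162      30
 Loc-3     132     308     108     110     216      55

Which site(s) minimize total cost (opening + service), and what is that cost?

Open Loc-1 and Loc-2; minimum total cost 830.

For any fixed open set, each delivery zone goes to its cheapest open site; total = fixed + service.
{Loc-1, Loc-2}: C1→Loc-2 120, C2→Loc-1 176, C3→Loc-1 45, C4→Loc-1 40, C5→Loc-2 162, C6→Loc-1 10. Service 553; fixed 277; total 830.
{Loc-1}: C1→Loc-1 156, C2→Loc-1 176, C3→Loc-1 45, C4→Loc-1 40, C5→Loc-1 252, C6→Loc-1 10. Service 679; fixed 159; total 838.
{Loc-2}: C1→Loc-2 120, C2→Loc-2 242, C3→Loc-2 99, C4→Loc-2 110, C5→Loc-2 162, C6→Loc-2 30. Service 763; fixed 118; total 881.
{Loc-1, Loc-2, Loc-3}: service 553 + fixed 474 = 1027
No other subset beats 830.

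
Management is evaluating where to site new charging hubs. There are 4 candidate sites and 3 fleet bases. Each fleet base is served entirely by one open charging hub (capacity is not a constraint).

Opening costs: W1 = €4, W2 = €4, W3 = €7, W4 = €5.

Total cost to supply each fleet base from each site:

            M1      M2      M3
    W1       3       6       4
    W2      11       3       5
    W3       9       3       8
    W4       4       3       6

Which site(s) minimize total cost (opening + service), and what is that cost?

Open W1 only; minimum total cost 17.

For any fixed open set, each fleet base goes to its cheapest open site; total = fixed + service.
{W1}: M1→W1 3, M2→W1 6, M3→W1 4. Service 13; fixed 4; total 17.
{W1, W2}: service 10 + fixed 8 = 18
{W4}: M1→W4 4, M2→W4 3, M3→W4 6. Service 13; fixed 5; total 18.
{W1, W2, W3, W4}: service 10 + fixed 20 = 30
No other subset beats 17.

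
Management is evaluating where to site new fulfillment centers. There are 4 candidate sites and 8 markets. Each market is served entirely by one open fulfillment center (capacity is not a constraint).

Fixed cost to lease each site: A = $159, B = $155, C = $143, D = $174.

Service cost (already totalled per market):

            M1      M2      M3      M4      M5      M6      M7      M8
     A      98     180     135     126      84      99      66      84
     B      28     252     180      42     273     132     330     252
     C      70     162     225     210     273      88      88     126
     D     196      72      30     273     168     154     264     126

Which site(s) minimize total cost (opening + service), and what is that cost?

For any fixed open set, each market goes to its cheapest open site; total = fixed + service.
{A, D}: M1→A 98, M2→D 72, M3→D 30, M4→A 126, M5→A 84, M6→A 99, M7→A 66, M8→A 84. Service 659; fixed 333; total 992.
{A, B, D}: M1→B 28, M2→D 72, M3→D 30, M4→B 42, M5→A 84, M6→A 99, M7→A 66, M8→A 84. Service 505; fixed 488; total 993.
{A}: M1→A 98, M2→A 180, M3→A 135, M4→A 126, M5→A 84, M6→A 99, M7→A 66, M8→A 84. Service 872; fixed 159; total 1031.
{A, B, C, D}: M1→B 28, M2→D 72, M3→D 30, M4→B 42, M5→A 84, M6→C 88, M7→A 66, M8→A 84. Service 494; fixed 631; total 1125.
No other subset beats 992.

Open A and D; minimum total cost 992.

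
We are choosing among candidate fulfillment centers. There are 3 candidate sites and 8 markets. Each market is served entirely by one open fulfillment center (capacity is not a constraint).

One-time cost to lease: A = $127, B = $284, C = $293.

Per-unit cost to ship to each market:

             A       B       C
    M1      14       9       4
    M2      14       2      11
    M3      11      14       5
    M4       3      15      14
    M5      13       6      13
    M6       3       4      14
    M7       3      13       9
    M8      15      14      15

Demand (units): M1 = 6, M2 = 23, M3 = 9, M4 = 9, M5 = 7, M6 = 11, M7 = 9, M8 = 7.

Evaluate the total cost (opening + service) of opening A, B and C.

Each market is assigned to its cheapest site among the open ones.
{A, B, C}: M1→C 4·6=24, M2→B 2·23=46, M3→C 5·9=45, M4→A 3·9=27, M5→B 6·7=42, M6→A 3·11=33, M7→A 3·9=27, M8→B 14·7=98. Service 342; fixed 704; total 1046.

Total cost: 1046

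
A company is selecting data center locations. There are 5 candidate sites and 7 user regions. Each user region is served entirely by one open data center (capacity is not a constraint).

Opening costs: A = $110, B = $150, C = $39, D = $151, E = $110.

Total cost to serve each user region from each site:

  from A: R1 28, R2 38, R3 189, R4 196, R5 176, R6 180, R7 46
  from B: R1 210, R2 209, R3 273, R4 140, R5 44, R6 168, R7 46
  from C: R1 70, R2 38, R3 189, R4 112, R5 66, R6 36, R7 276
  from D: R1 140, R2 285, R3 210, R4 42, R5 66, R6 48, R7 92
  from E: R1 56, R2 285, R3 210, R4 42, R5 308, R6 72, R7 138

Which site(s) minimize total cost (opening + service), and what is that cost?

For any fixed open set, each user region goes to its cheapest open site; total = fixed + service.
{A, C}: R1→A 28, R2→A 38, R3→A 189, R4→C 112, R5→C 66, R6→C 36, R7→A 46. Service 515; fixed 149; total 664.
{A, C, E}: service 445 + fixed 259 = 704
{C, E}: service 565 + fixed 149 = 714
{A, B, C, D, E}: service 423 + fixed 560 = 983
No other subset beats 664.

Open A and C; minimum total cost 664.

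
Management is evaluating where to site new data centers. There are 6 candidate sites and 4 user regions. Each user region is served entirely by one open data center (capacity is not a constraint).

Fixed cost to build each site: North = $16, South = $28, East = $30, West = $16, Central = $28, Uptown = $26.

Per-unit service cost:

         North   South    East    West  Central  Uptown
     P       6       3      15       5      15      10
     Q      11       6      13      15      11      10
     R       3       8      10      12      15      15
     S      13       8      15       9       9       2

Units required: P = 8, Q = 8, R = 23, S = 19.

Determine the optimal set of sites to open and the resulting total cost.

For any fixed open set, each user region goes to its cheapest open site; total = fixed + service.
{North, South, Uptown}: P→South 3·8=24, Q→South 6·8=48, R→North 3·23=69, S→Uptown 2·19=38. Service 179; fixed 70; total 249.
{North, South, West, Uptown}: P→South 3·8=24, Q→South 6·8=48, R→North 3·23=69, S→Uptown 2·19=38. Service 179; fixed 86; total 265.
{North, South, Central, Uptown}: P→South 3·8=24, Q→South 6·8=48, R→North 3·23=69, S→Uptown 2·19=38. Service 179; fixed 98; total 277.
{North, South, East, West, Central, Uptown}: service 179 + fixed 144 = 323
No other subset beats 249.

Open North, South and Uptown; minimum total cost 249.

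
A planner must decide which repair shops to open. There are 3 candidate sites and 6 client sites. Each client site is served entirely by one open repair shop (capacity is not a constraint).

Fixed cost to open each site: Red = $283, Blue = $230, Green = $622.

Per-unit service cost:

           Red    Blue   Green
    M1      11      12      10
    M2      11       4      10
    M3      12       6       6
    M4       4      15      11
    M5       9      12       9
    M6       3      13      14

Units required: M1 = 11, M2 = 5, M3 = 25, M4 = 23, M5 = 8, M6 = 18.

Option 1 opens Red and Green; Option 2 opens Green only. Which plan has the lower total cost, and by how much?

Option 1: {Red, Green}: M1→Green 10·11=110, M2→Green 10·5=50, M3→Green 6·25=150, M4→Red 4·23=92, M5→Red 9·8=72, M6→Red 3·18=54. Service 528; fixed 905; total 1433.
Option 2: {Green}: M1→Green 10·11=110, M2→Green 10·5=50, M3→Green 6·25=150, M4→Green 11·23=253, M5→Green 9·8=72, M6→Green 14·18=252. Service 887; fixed 622; total 1509.
Difference: |1433 − 1509| = 76.

Option 1 is cheaper by 76.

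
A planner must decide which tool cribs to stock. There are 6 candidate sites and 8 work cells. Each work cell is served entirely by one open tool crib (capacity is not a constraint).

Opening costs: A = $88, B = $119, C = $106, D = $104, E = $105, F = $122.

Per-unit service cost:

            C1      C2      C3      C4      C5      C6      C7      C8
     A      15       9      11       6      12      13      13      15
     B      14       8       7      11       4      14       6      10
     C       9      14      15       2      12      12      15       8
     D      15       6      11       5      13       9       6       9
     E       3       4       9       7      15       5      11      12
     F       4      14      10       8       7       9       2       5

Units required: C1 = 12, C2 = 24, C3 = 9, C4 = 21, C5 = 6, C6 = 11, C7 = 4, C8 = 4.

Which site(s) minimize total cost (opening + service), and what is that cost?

Open C and E; minimum total cost 669.

For any fixed open set, each work cell goes to its cheapest open site; total = fixed + service.
{C, E}: C1→E 3·12=36, C2→E 4·24=96, C3→E 9·9=81, C4→C 2·21=42, C5→C 12·6=72, C6→E 5·11=55, C7→E 11·4=44, C8→C 8·4=32. Service 458; fixed 211; total 669.
{B, C, E}: service 372 + fixed 330 = 702
{E}: C1→E 3·12=36, C2→E 4·24=96, C3→E 9·9=81, C4→E 7·21=147, C5→E 15·6=90, C6→E 5·11=55, C7→E 11·4=44, C8→E 12·4=48. Service 597; fixed 105; total 702.
{A, B, C, D, E, F}: C1→E 3·12=36, C2→E 4·24=96, C3→B 7·9=63, C4→C 2·21=42, C5→B 4·6=24, C6→E 5·11=55, C7→F 2·4=8, C8→F 5·4=20. Service 344; fixed 644; total 988.
No other subset beats 669.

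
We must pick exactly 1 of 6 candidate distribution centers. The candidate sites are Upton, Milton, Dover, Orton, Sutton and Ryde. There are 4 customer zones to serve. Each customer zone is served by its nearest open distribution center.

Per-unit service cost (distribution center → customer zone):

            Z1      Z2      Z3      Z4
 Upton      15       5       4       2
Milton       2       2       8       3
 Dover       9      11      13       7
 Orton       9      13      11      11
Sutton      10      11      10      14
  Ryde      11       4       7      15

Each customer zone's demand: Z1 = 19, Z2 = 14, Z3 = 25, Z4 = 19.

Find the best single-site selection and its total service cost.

With exactly 1 open, each customer zone uses its cheapest among the chosen.
{Milton}: Z1→Milton 2·19=38, Z2→Milton 2·14=28, Z3→Milton 8·25=200, Z4→Milton 3·19=57. Service cost 323.
{Upton}: service cost 493
{Ryde}: service cost 725
Among all 6 size-1 choices, {Milton} is lowest.

Choose Milton only; total service cost 323.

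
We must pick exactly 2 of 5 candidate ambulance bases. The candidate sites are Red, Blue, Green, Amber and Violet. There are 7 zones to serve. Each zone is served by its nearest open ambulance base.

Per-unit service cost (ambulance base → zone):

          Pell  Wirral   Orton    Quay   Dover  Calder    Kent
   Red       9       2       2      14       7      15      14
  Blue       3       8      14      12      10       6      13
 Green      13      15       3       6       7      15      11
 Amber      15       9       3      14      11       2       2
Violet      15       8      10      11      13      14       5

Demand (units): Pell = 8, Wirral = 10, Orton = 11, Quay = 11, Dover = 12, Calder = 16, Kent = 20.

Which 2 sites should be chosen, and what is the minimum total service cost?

With exactly 2 open, each zone uses its cheapest among the chosen.
{Red, Amber}: Pell→Red 9·8=72, Wirral→Red 2·10=20, Orton→Red 2·11=22, Quay→Red 14·11=154, Dover→Red 7·12=84, Calder→Amber 2·16=32, Kent→Amber 2·20=40. Service cost 424.
{Green, Amber}: service cost 449
{Blue, Amber}: service cost 461
Among all 10 size-2 choices, {Red, Amber} is lowest.

Choose Red and Amber; total service cost 424.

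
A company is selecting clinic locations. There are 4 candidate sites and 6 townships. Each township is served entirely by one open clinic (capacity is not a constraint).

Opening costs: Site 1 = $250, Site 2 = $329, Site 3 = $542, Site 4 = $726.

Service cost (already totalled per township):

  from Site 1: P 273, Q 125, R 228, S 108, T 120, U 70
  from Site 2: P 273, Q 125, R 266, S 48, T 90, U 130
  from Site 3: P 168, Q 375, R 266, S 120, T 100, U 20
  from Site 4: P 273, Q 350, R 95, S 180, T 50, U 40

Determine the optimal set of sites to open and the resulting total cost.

For any fixed open set, each township goes to its cheapest open site; total = fixed + service.
{Site 1}: P→Site 1 273, Q→Site 1 125, R→Site 1 228, S→Site 1 108, T→Site 1 120, U→Site 1 70. Service 924; fixed 250; total 1174.
{Site 2}: P→Site 2 273, Q→Site 2 125, R→Site 2 266, S→Site 2 48, T→Site 2 90, U→Site 2 130. Service 932; fixed 329; total 1261.
{Site 1, Site 2}: service 834 + fixed 579 = 1413
{Site 1, Site 2, Site 3, Site 4}: service 506 + fixed 1847 = 2353
No other subset beats 1174.

Open Site 1 only; minimum total cost 1174.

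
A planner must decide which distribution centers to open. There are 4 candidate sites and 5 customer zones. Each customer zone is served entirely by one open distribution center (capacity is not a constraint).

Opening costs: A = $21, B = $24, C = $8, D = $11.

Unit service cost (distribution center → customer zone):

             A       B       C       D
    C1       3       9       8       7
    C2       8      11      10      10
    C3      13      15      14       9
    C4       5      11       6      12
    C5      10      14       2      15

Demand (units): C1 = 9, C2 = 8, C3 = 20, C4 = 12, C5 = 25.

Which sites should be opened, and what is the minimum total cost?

Open A, C and D; minimum total cost 421.

For any fixed open set, each customer zone goes to its cheapest open site; total = fixed + service.
{A, C, D}: C1→A 3·9=27, C2→A 8·8=64, C3→D 9·20=180, C4→A 5·12=60, C5→C 2·25=50. Service 381; fixed 40; total 421.
{A, B, C, D}: service 381 + fixed 64 = 445
{C, D}: service 445 + fixed 19 = 464
{C}: C1→C 8·9=72, C2→C 10·8=80, C3→C 14·20=280, C4→C 6·12=72, C5→C 2·25=50. Service 554; fixed 8; total 562.
(All 15 nonempty subsets were checked; A, C and D is lowest.)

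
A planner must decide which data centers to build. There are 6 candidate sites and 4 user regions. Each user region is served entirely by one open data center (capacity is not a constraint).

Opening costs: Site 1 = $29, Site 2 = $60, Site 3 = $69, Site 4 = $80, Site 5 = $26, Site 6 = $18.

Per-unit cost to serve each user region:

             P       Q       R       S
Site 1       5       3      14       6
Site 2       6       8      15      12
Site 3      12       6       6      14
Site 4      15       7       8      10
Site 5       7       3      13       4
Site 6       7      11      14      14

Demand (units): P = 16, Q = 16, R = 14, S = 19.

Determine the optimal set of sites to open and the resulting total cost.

For any fixed open set, each user region goes to its cheapest open site; total = fixed + service.
{Site 1, Site 3, Site 5}: P→Site 1 5·16=80, Q→Site 1 3·16=48, R→Site 3 6·14=84, S→Site 5 4·19=76. Service 288; fixed 124; total 412.
{Site 3, Site 5}: service 320 + fixed 95 = 415
{Site 1, Site 3}: P→Site 1 5·16=80, Q→Site 1 3·16=48, R→Site 3 6·14=84, S→Site 1 6·19=114. Service 326; fixed 98; total 424.
{Site 1, Site 2, Site 3, Site 4, Site 5, Site 6}: service 288 + fixed 282 = 570
No other subset beats 412.

Open Site 1, Site 3 and Site 5; minimum total cost 412.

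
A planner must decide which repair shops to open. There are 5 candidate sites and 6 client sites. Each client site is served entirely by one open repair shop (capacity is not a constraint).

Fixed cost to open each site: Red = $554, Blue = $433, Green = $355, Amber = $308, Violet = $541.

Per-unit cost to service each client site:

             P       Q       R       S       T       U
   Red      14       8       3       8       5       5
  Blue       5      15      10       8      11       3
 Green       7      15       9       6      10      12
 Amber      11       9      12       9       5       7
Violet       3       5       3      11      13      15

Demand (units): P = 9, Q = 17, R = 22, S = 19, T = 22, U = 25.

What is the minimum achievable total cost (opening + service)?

For any fixed open set, each client site goes to its cheapest open site; total = fixed + service.
{Red}: P→Red 14·9=126, Q→Red 8·17=136, R→Red 3·22=66, S→Red 8·19=152, T→Red 5·22=110, U→Red 5·25=125. Service 715; fixed 554; total 1269.
{Amber}: service 972 + fixed 308 = 1280
{Blue}: P→Blue 5·9=45, Q→Blue 15·17=255, R→Blue 10·22=220, S→Blue 8·19=152, T→Blue 11·22=242, U→Blue 3·25=75. Service 989; fixed 433; total 1422.
{Red, Blue, Green, Amber, Violet}: service 477 + fixed 2191 = 2668
No other subset beats 1269.

Minimum total cost: 1269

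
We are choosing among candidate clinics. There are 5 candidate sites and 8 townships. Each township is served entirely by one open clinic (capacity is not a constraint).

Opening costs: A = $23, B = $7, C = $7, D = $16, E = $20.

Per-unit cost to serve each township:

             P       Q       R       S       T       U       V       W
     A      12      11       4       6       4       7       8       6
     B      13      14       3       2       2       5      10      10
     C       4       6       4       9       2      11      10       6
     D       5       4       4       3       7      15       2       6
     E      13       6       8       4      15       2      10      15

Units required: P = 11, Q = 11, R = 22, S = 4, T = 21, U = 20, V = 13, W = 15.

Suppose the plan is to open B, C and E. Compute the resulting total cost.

Each township is assigned to its cheapest site among the open ones.
{B, C, E}: P→C 4·11=44, Q→C 6·11=66, R→B 3·22=66, S→B 2·4=8, T→B 2·21=42, U→E 2·20=40, V→B 10·13=130, W→C 6·15=90. Service 486; fixed 34; total 520.

Total cost: 520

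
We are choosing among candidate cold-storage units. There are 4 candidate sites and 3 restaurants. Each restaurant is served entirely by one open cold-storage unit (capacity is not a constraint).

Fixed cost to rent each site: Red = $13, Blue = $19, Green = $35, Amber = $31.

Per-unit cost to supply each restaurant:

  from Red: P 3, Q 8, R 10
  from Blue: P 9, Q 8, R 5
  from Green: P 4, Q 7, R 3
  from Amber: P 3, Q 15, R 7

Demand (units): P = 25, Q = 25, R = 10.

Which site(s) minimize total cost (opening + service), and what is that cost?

Open Red and Green; minimum total cost 328.

For any fixed open set, each restaurant goes to its cheapest open site; total = fixed + service.
{Red, Green}: P→Red 3·25=75, Q→Green 7·25=175, R→Green 3·10=30. Service 280; fixed 48; total 328.
{Green}: service 305 + fixed 35 = 340
{Green, Amber}: P→Amber 3·25=75, Q→Green 7·25=175, R→Green 3·10=30. Service 280; fixed 66; total 346.
{Red, Blue, Green, Amber}: service 280 + fixed 98 = 378
(All 15 nonempty subsets were checked; Red and Green is lowest.)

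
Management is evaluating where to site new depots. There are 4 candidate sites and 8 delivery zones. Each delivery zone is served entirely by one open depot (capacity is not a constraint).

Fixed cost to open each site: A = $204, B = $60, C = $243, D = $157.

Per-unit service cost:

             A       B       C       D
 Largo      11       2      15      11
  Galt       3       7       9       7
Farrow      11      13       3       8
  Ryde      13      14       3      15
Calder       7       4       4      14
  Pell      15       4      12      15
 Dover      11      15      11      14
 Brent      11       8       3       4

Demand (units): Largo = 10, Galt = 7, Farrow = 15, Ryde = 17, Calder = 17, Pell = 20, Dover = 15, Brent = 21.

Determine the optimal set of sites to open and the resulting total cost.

Open B and C; minimum total cost 844.

For any fixed open set, each delivery zone goes to its cheapest open site; total = fixed + service.
{B, C}: Largo→B 2·10=20, Galt→B 7·7=49, Farrow→C 3·15=45, Ryde→C 3·17=51, Calder→B 4·17=68, Pell→B 4·20=80, Dover→C 11·15=165, Brent→C 3·21=63. Service 541; fixed 303; total 844.
{B, C, D}: Largo→B 2·10=20, Galt→B 7·7=49, Farrow→C 3·15=45, Ryde→C 3·17=51, Calder→B 4·17=68, Pell→B 4·20=80, Dover→C 11·15=165, Brent→C 3·21=63. Service 541; fixed 460; total 1001.
{A, B, C}: Largo→B 2·10=20, Galt→A 3·7=21, Farrow→C 3·15=45, Ryde→C 3·17=51, Calder→B 4·17=68, Pell→B 4·20=80, Dover→A 11·15=165, Brent→C 3·21=63. Service 513; fixed 507; total 1020.
{A, B, C, D}: Largo→B 2·10=20, Galt→A 3·7=21, Farrow→C 3·15=45, Ryde→C 3·17=51, Calder→B 4·17=68, Pell→B 4·20=80, Dover→A 11·15=165, Brent→C 3·21=63. Service 513; fixed 664; total 1177.
No other subset beats 844.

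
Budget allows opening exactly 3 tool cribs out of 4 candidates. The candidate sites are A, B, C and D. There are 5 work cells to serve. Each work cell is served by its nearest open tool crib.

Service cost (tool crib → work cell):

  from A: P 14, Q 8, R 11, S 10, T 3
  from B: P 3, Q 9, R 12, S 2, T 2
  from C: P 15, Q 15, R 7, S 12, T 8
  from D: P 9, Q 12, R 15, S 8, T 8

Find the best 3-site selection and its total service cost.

Choose A, B and C; total service cost 22.

With exactly 3 open, each work cell uses its cheapest among the chosen.
{A, B, C}: P→B 3, Q→A 8, R→C 7, S→B 2, T→B 2. Service cost 22.
{B, C, D}: service cost 23
{A, B, D}: service cost 26
Among all 4 size-3 choices, {A, B, C} is lowest.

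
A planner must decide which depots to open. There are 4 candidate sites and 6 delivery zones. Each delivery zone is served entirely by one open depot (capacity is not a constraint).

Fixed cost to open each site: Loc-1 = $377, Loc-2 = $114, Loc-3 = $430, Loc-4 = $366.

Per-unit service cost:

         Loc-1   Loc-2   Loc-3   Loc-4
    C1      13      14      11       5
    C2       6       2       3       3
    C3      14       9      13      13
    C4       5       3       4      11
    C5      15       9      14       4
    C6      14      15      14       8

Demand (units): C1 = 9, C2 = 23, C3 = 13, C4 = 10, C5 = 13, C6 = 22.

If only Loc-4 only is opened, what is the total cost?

Each delivery zone is assigned to its cheapest site among the open ones.
{Loc-4}: C1→Loc-4 5·9=45, C2→Loc-4 3·23=69, C3→Loc-4 13·13=169, C4→Loc-4 11·10=110, C5→Loc-4 4·13=52, C6→Loc-4 8·22=176. Service 621; fixed 366; total 987.

Total cost: 987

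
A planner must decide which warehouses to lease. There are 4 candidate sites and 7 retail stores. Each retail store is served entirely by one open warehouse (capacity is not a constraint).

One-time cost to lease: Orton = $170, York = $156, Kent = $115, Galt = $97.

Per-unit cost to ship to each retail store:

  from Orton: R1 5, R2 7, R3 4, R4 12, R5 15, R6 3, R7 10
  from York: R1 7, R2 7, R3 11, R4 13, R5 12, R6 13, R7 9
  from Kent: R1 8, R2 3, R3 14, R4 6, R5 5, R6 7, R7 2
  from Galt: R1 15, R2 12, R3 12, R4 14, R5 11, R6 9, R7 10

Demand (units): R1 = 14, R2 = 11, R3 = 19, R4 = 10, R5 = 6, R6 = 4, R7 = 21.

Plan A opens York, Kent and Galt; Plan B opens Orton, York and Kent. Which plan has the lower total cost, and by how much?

Plan B is cheaper by 104.

Plan A: {York, Kent, Galt}: R1→York 7·14=98, R2→Kent 3·11=33, R3→York 11·19=209, R4→Kent 6·10=60, R5→Kent 5·6=30, R6→Kent 7·4=28, R7→Kent 2·21=42. Service 500; fixed 368; total 868.
Plan B: {Orton, York, Kent}: R1→Orton 5·14=70, R2→Kent 3·11=33, R3→Orton 4·19=76, R4→Kent 6·10=60, R5→Kent 5·6=30, R6→Orton 3·4=12, R7→Kent 2·21=42. Service 323; fixed 441; total 764.
Difference: |868 − 764| = 104.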